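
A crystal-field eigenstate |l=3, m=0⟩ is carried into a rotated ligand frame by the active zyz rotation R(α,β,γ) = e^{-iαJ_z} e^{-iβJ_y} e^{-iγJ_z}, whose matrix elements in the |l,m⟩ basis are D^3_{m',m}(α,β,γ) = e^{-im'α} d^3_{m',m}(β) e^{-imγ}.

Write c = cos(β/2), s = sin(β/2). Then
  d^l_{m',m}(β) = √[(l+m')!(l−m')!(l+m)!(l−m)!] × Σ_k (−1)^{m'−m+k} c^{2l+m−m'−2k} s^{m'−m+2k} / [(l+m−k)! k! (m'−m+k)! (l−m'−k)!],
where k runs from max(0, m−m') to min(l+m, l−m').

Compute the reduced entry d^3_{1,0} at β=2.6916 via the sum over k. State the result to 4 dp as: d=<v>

d=-0.5752

d^3_{1,0}(β=2.6916) via the finite sum:
c=cos(2.691600/2)=0.223103, s=sin(2.691600/2)=0.974795; N=√[24·2·6·6]=41.569219
The bounds max(0,m−m')=0 and min(l+m,l−m')=2 give 3 terms
  k=0: (−1)^1·41.5692/(12)·0.2231^5·0.9748^1 = -0.001867
  k=1: (−1)^2·41.5692/(4)·0.2231^3·0.9748^3 = +0.106897
  k=2: (−1)^3·41.5692/(12)·0.2231^1·0.9748^5 = -0.680240
d^3_{1,0}(2.6916) = -0.001867 +0.106897 -0.680240 = -0.575209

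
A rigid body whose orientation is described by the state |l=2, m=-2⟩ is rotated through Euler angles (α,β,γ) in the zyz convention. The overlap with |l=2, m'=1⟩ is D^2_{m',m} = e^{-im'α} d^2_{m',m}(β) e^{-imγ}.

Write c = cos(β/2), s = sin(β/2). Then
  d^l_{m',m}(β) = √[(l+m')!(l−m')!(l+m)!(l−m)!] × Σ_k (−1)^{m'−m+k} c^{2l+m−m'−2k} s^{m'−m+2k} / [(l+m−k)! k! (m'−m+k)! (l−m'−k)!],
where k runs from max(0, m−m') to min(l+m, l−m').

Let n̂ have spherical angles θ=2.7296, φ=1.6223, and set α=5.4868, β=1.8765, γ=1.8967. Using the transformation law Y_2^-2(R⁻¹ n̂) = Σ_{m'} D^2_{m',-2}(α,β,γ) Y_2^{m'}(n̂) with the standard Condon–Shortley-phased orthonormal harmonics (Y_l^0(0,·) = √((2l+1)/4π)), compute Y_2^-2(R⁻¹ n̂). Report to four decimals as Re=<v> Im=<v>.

Need the full column D^2_{m',-2} for m'=−2..2 at α=5.4868, β=1.8765, γ=1.8967.
cos(β/2)=0.591200, sin(β/2)=0.806525
d^2_{-2,-2}: single k=0 term ⇒ +0.122163;  D = -0.071955+0.098723i
d^2_{-1,-2}: single k=0 term ⇒ -0.333313;  D = +0.329835-0.048022i
d^2_{0,-2}: single k=0 term ⇒ +0.556904;  D = -0.442732-0.337831i
d^2_{1,-2}: single k=0 term ⇒ -0.620323;  D = +0.075863+0.615666i
d^2_{2,-2}: single k=0 term ⇒ +0.423127;  D = +0.264008-0.330660i
Y_2^{m'}(θ=2.7296,φ=1.6223) and Σ D·Y over m':
  (-0.0720+0.0987i)·(-0.0616+0.0064i)  (+0.3298-0.0480i)·(+0.0146+0.2831i)  (-0.4427-0.3378i)·(+0.4791+0.0000i)  (+0.0759+0.6157i)·(-0.0146+0.2831i)  (+0.2640-0.3307i)·(-0.0616-0.0064i)
Y_2^-2(R⁻¹ n̂) = -0.383656-0.044527i

Re=-0.3837 Im=-0.0445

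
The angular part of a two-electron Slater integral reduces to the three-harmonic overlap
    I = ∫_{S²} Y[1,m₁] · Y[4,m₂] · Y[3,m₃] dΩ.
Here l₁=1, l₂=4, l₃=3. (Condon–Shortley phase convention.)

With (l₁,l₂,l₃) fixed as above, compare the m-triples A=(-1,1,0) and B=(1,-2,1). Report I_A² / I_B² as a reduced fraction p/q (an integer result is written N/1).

l's match ⇒ only the (l;m) 3-j factors differ between A and B.
A: triangle coeff Δ(1,4,3) = 1/252; Σ_t [2,2]: t=2:+1/72 = 1/72; (3j)²=5/126 [(1 4 3; -1 1 0)], sign=-1
B: triangle coeff Δ(1,4,3) = 1/252; Σ_t [0,0]: t=0:+1/96 = 1/96; (3j)²=5/84 [(1 4 3; 1 -2 1)], sign=+1
I_A²/I_B² = (5/126)/(5/84) = 2/3

2/3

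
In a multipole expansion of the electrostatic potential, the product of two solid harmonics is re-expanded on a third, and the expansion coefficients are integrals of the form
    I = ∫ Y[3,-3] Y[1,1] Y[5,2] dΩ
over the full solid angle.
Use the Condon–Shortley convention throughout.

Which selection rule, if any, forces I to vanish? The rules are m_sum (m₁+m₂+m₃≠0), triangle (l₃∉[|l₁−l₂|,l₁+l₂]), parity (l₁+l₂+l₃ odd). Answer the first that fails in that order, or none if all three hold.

triangle

Σmᵢ = 0  ✓
l₃∈[|l₁−l₂|,l₁+l₂]=[2,4] required, l₃=5 fails  ✗
Σlᵢ = 9 ⇒ odd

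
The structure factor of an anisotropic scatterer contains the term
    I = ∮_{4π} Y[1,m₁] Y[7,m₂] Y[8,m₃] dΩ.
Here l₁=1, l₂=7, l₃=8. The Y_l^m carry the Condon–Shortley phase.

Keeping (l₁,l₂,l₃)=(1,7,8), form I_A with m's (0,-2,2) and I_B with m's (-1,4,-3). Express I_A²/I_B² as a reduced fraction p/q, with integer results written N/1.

6/1

Same 1,7,8: normalisation and zero-m 3j drop out of the ratio.
A: Δ: 0! 2! 14! / 17! → 1/2040; sum: t=0:+1/43545600 = 1/43545600; 3j²(1 7 8; 0 -2 2) = Δ·Π!·Σ² = 1/34  (sign +1)
B: Δ: 0! 2! 14! / 17! → 1/2040; sum: t=0:+1/479001600 = 1/479001600; 3j²(1 7 8; -1 4 -3) = Δ·Π!·Σ² = 1/204  (sign -1)
I_A²/I_B² = (1/34)/(1/204) = 6/1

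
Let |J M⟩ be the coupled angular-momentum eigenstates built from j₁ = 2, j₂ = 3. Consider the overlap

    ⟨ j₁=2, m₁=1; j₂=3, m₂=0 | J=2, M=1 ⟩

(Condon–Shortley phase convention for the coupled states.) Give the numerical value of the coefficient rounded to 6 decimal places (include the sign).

-0.534522  (= −√(2/7))

triangle: 3!×1!×3!/8! = 36/40320
(j±m)!: 3!×1!×3!×3!×3!×1! = 1296
prefactor² = (2J+1)×Δ×N² = 81/14
  k=0: +1/(0!×3!×1!×3!×0!×0!) = 1/36
  k=1: −1/(1!×2!×0!×2!×1!×1!) = -1/4
Σ = -2/9  ⇒  CG² = 81/14×(-2/9)² = 2/7
CG = −√(2/7) = -0.534522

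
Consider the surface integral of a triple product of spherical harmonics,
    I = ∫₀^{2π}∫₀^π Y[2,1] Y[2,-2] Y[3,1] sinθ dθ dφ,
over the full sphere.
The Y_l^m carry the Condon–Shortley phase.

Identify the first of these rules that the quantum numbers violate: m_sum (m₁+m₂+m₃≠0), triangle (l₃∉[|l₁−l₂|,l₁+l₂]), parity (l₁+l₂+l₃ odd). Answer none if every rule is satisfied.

Σmᵢ = 0  ✓
l₃∈[|l₁−l₂|,l₁+l₂]=[0,4], have l₃=3  ✓
Σlᵢ = 7 ⇒ odd  ✗

parity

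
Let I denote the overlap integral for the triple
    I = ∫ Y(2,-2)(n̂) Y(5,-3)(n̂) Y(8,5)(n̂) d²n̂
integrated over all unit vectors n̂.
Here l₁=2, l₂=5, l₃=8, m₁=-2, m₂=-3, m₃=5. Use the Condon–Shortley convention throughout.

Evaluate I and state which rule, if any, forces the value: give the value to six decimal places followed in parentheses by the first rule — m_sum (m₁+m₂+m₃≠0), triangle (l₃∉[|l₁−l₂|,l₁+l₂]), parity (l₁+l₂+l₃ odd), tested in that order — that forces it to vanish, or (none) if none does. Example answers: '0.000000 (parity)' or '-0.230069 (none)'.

0.000000 (triangle)

triangle: need 3≤l₃≤7, have 8; I=0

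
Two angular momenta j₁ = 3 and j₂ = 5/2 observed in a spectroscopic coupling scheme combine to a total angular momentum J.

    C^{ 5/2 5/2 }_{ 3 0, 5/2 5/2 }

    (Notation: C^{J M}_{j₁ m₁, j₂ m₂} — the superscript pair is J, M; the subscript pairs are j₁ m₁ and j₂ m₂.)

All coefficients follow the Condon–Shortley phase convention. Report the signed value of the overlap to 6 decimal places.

-0.345033  (= −√(5/42))

√[6·3!3!2!/9! · 3!3!5!0!5!0!] = √(4320/7)
  +(−1)^3/∏(3,0,0,2,3,0)! = -1/72  (running -1/72)
⟨..|..⟩ = √(4320/7)·(-1/72) = -0.345033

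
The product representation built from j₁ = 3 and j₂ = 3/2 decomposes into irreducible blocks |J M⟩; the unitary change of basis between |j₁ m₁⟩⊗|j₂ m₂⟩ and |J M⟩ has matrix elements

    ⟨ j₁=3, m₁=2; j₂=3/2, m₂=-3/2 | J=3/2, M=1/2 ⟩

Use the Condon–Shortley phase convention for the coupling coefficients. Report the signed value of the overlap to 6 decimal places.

triangle: 3!×3!×0!/7! = 36/5040
(j±m)!: 5!×1!×0!×3!×2!×1! = 1440
prefactor² = (2J+1)×Δ×N² = 288/7
  k=0: +1/(0!×3!×1!×0!×2!×0!) = 1/12
Σ = 1/12  ⇒  CG² = 288/7×(1/12)² = 2/7
CG = +√(2/7) = +0.534522

+0.534522  (= +√(2/7))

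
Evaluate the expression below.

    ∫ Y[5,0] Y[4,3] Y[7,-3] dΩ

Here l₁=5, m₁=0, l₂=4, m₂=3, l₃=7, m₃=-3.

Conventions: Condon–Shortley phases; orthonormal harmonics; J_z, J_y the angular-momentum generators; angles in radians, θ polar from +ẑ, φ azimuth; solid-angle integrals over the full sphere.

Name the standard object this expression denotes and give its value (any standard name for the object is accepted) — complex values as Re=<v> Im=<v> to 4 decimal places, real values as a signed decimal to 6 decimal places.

This is a Gaunt coefficient — the integral of a triple product of spherical harmonics over the sphere.
Rules hold: Σm=0, L=16 even, 1≤7≤9.
N = 11·9·15 = 1485
Δ = 2!·8!·6!/17! = 1/6126120
Racah Σ t=0..2: t=0:+1/69120 t=1:−1/20736 t=2:+1/69120 = -1/51840
⇒ 3j(5 4 7; 0 0 0)² = 280/21879, sgn +1
Racah Σ t=1..2: t=1:−1/414720 t=2:+1/172800 = 7/2073600
⇒ 3j(5 4 7; 0 3 -3)² = 343/29172, sgn +1
4πI² = N·(3j₀)²·(3jₘ)² = 120050/537251
I = +1·√(0.223452/4π) = 0.13334832

Gaunt coefficient, +0.133348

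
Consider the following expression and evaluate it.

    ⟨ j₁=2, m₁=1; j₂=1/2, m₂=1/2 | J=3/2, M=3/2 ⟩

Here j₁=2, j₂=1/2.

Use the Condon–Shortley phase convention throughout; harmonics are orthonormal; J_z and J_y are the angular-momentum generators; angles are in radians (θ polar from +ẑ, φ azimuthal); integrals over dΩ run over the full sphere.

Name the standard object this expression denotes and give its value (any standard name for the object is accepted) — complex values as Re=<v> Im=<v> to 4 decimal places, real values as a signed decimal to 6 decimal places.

This is a Clebsch–Gordan (vector-coupling) coefficient.
√[4·1!3!0!/5! · 3!1!1!0!3!0!] = √(36/5)
  +(−1)^1/∏(1,0,0,0,3,0)! = -1/6  (running -1/6)
⟨..|..⟩ = √(36/5)·(-1/6) = -0.447214

Clebsch–Gordan coefficient, −√(1/5) ≈ -0.447214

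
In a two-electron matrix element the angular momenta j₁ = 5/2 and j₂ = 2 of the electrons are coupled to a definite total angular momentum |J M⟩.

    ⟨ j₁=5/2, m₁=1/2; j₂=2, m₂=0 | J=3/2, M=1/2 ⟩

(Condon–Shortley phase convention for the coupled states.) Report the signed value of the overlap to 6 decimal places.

-0.239046

√[4·3!2!1!/7! · 3!2!2!2!2!1!] = √(32/35)
  +(−1)^1/∏(1,2,1,1,1,0)! = -1/2  (running -1/2)
  +(−1)^2/∏(2,1,0,0,2,1)! = 1/4  (running -1/4)
⟨..|..⟩ = √(32/35)·(-1/4) = -0.239046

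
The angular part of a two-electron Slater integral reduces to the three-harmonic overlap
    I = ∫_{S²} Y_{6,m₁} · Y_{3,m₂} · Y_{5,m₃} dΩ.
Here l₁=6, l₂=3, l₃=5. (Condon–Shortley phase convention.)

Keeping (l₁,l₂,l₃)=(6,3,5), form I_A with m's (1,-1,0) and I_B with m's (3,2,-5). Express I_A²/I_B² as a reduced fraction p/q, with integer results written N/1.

7/9

Same 6,3,5: normalisation and zero-m 3j drop out of the ratio.
A: Δ: 4! 8! 2! / 15! → 1/675675; sum: t=0:+1/34560 t=1:−1/3456 t=2:+1/5760 = -1/11520; 3j²(6 3 5; 1 -1 0) = Δ·Π!·Σ² = 2/429  (sign +1)
B: Δ: 4! 8! 2! / 15! → 1/675675; sum: t=3:−1/483840 = -1/483840; 3j²(6 3 5; 3 2 -5) = Δ·Π!·Σ² = 6/1001  (sign -1)
I_A²/I_B² = (2/429)/(6/1001) = 7/9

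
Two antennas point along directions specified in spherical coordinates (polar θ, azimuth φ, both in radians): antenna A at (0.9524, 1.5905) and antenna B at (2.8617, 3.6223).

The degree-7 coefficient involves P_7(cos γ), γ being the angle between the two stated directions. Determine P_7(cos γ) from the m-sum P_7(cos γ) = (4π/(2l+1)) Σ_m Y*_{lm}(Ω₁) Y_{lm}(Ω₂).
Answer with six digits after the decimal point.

Summing Y*_{l m}(θ₁,φ₁)·Y_{l m}(θ₂,φ₂) over m ∈ [−7, 7]; prefactor 4π/(2·7+1) = 0.837758:
  term(m=-7) = -0.000001-0.000007i   from Y*(Ω₁)=+0.016393-0.118101i, Y(Ω₂)=+0.000060-0.000014i
  term(m=-6) = -0.000236-0.000093i   from Y*(Ω₁)=-0.315201-0.037438i, Y(Ω₂)=+0.000773+0.000203i
  term(m=-5) = -0.002142+0.001933i   from Y*(Ω₁)=-0.043671+0.441841i, Y(Ω₂)=+0.004807+0.004373i
  term(m=-4) = +0.002563+0.009148i   from Y*(Ω₁)=+0.255948+0.020214i, Y(Ω₂)=+0.012758+0.034733i
  term(m=-3) = -0.026605-0.005056i   from Y*(Ω₁)=-0.010710+0.180981i, Y(Ω₂)=-0.019168+0.148140i
  term(m=-2) = -0.085987+0.113395i   from Y*(Ω₁)=+0.350029+0.013801i, Y(Ω₂)=-0.232522+0.333126i
  term(m=-1) = -0.010794-0.021732i   from Y*(Ω₁)=-0.000764+0.038780i, Y(Ω₂)=-0.554694+0.289279i
  term(m=+0) = -0.064212+0.000000i   from Y*(Ω₁)=+0.351364-0.000000i, Y(Ω₂)=-0.182750+0.000000i
  term(m=+1) = -0.010794+0.021732i   from Y*(Ω₁)=+0.000764+0.038780i, Y(Ω₂)=+0.554694+0.289279i
  term(m=+2) = -0.085987-0.113395i   from Y*(Ω₁)=+0.350029-0.013801i, Y(Ω₂)=-0.232522-0.333126i
  term(m=+3) = -0.026605+0.005056i   from Y*(Ω₁)=+0.010710+0.180981i, Y(Ω₂)=+0.019168+0.148140i
  term(m=+4) = +0.002563-0.009148i   from Y*(Ω₁)=+0.255948-0.020214i, Y(Ω₂)=+0.012758-0.034733i
  term(m=+5) = -0.002142-0.001933i   from Y*(Ω₁)=+0.043671+0.441841i, Y(Ω₂)=-0.004807+0.004373i
  term(m=+6) = -0.000236+0.000093i   from Y*(Ω₁)=-0.315201+0.037438i, Y(Ω₂)=+0.000773-0.000203i
  term(m=+7) = -0.000001+0.000007i   from Y*(Ω₁)=-0.016393-0.118101i, Y(Ω₂)=-0.000060-0.000014i
Σ over m = -0.310615+0.000000i; ×(4π/15) → -0.260220+0.000000i. Real part: -0.260220

-0.260220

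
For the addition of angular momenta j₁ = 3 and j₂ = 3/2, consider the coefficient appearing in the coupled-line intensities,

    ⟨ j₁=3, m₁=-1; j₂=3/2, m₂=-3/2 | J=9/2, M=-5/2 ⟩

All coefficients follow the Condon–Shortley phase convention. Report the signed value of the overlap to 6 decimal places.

j₁+j₂−J=0  J+j₁−j₂=6  J−j₁+j₂=3  j₁+j₂+J+1=10
(j₁±m₁, j₂±m₂, J±M) = (2,4,0,3,2,7)
P² = 34560
sum k=0..0:
  [0] +1/288 = 1/288
S = 1/288
C² = P²·S² = 5/12 ; C = +0.645497

+√(5/12) = +0.645497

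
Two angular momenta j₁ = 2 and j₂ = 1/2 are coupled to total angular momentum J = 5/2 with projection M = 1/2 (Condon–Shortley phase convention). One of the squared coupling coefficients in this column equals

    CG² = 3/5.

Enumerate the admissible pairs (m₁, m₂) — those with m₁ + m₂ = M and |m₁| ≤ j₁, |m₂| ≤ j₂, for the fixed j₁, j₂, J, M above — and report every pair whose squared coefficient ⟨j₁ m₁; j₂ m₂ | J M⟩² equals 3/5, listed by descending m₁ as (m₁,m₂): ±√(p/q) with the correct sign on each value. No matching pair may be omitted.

(0,1/2): +√(3/5)

Admissible pairs with m₁+m₂ = M = 1/2: (0,1/2), (1,-1/2)
  (m₁,m₂)=(1,-1/2): CG² = 2/5, CG = +√(2/5)
  (m₁,m₂)=(0,1/2): CG² = 3/5, CG = +√(3/5)   ← matches the target
Pairs with CG² = 3/5: (0,1/2): +√(3/5)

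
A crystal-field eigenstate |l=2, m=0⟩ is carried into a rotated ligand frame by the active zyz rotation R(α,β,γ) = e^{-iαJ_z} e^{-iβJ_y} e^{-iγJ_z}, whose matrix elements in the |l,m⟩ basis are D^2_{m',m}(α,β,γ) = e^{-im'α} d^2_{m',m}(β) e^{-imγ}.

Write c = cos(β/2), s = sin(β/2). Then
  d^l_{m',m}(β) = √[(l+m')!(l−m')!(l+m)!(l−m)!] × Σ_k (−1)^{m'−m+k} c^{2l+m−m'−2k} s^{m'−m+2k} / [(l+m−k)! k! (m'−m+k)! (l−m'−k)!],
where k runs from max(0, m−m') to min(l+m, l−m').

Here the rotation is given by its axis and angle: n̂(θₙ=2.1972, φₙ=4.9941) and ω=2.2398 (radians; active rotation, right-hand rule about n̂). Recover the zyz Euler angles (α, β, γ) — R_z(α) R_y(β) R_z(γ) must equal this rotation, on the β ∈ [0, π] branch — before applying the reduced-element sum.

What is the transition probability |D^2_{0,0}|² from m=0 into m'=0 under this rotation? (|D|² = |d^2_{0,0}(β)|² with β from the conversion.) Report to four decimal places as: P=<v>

P=0.2440

Axis–angle → zyz. n̂ = (sinθₙcosφₙ, sinθₙsinφₙ, cosθₙ) = (+0.225219, -0.778206, -0.586235), ω = 2.2398.
R = I cosω + sinω [n̂]ₓ + (1−cosω) n̂n̂ᵀ gives
  R = [-0.538022, +0.175898, -0.824374; -0.743834, +0.360999, +0.562486; +0.396538, +0.915827, -0.063387]
β = atan2(√(R₁₃²+R₂₃²), R₃₃) = 1.634225; α = atan2(R₂₃, R₁₃) mod 2π = 2.542832; γ = atan2(R₃₂, −R₃₁) mod 2π = 1.979410
Split into d^2_{0,0}(β=1.6342) × two z-phases.
Half-angle: c=0.684329, s=0.729173. N=√(2·2·2·2)=4.000000
Admissible k: 0..2 (factorial args all ≥0)
  k=0: (−1)^0·4.0000/(4)·0.6843^4·0.7292^0 = +0.219311
  k=1: (−1)^1·4.0000/(1)·0.6843^2·0.7292^2 = -0.995982
  k=2: (−1)^2·4.0000/(4)·0.6843^0·0.7292^4 = +0.282698
d^2_{0,0}(1.6342) = +0.219311 -0.995982 +0.282698 = -0.493973
|D^2_{0,0}|² = |d^2_{0,0}(β)|² = (-0.493973)² = 0.244010 (the z-rotation phases have unit modulus)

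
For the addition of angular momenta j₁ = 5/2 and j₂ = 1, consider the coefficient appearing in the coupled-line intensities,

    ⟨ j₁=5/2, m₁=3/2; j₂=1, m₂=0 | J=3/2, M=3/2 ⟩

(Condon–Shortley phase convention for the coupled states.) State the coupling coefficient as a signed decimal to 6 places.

-0.516398  (= −√(4/15))

j₁+j₂−J=2  J+j₁−j₂=3  J−j₁+j₂=0  j₁+j₂+J+1=6
(j₁±m₁, j₂±m₂, J±M) = (4,1,1,1,3,0)
P² = 48/5
sum k=1..1:
  [1] −1/6 = -1/6
S = -1/6
C² = P²·S² = 4/15 ; C = -0.516398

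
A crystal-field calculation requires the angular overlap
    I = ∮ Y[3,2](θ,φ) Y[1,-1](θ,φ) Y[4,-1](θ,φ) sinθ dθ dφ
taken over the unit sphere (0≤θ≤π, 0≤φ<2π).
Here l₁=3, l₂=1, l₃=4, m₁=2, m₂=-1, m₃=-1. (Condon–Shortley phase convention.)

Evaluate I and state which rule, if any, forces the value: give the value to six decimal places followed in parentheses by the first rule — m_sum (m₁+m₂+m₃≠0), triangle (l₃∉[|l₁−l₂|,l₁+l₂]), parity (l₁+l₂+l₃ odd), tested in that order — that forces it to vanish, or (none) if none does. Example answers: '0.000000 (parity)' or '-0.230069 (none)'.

-0.106622 (none)

Checks pass: Σm=0; 8 even; l₃=4∈[2,4].
(2·3+1)(2·1+1)(2·4+1) = 189
Δ: 0! 6! 2! / 9! → 1/252
sum: t=0:+1/36 = 1/36
3j²(3 1 4; 0 0 0) = Δ·Π!·Σ² = 4/63  (sign +1)
sum: t=0:+1/240 = 1/240
3j²(3 1 4; 2 -1 -1) = Δ·Π!·Σ² = 1/84  (sign -1)
combine: 4πI² = 189·4/63·1/84 = 1/7
take √, sign -1: I = -0.10662181
No selection rule forces the value: the integral is nonzero (none).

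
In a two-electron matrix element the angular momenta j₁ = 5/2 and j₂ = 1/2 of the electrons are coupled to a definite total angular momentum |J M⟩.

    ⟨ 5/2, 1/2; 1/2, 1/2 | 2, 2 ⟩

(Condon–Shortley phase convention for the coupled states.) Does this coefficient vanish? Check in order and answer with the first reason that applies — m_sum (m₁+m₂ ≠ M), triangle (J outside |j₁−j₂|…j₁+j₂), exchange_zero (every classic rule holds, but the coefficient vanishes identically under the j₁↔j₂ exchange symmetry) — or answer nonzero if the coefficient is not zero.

m-sum: m₁+m₂ = 1/2+1/2 = 1, M = 2  ✗ ⇒ coefficient is 0

m_sum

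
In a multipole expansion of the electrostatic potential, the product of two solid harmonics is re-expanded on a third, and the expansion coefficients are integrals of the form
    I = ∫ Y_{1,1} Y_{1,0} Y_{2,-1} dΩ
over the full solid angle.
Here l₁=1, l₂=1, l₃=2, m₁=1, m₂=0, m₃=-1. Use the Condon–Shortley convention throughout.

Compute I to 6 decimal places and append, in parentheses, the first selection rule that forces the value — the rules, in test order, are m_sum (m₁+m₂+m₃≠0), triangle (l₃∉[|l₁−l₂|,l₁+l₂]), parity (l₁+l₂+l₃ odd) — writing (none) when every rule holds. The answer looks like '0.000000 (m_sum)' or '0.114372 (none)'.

m-sum 0 ✓  L=4 even ✓  0≤2≤2 ✓
Π(2lᵢ+1) = 3×3×5 = 45
triangle coeff Δ(1,1,2) = 1/30
Σ_t [0,0]: t=0:+1/1 = 1/1
(3j)²=2/15 [(1 1 2; 0 0 0)], sign=+1
Σ_t [0,0]: t=0:+1/2 = 1/2
(3j)²=1/10 [(1 1 2; 1 0 -1)], sign=-1
⇒ 4πI² = 3/5
I = (-1)√(3/5/(4π)) = -0.21850969
No selection rule forces the value: the integral is nonzero (none).

-0.218510 (none)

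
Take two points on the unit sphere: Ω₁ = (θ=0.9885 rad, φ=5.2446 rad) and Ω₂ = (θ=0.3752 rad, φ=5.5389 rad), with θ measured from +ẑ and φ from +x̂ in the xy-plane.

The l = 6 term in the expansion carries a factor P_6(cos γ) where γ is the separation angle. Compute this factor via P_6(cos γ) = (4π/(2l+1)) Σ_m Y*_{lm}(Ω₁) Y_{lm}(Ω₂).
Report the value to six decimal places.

Summing Y*_{l m}(θ₁,φ₁)·Y_{l m}(θ₂,φ₂) over m ∈ [−6, 6]; prefactor 4π/(2·6+1) = 0.966644:
  term(m=-6) = -0.000037-0.000188i   from Y*(Ω₁)=+0.163754+0.008469i, Y(Ω₂)=-0.000286-0.001135i
  term(m=-5) = +0.000382-0.003830i   from Y*(Ω₁)=+0.172891+0.331656i, Y(Ω₂)=-0.008608-0.005638i
  term(m=-4) = +0.008496-0.020458i   from Y*(Ω₁)=-0.213905+0.342669i, Y(Ω₂)=-0.054098+0.008978i
  term(m=-3) = +0.008425-0.010252i   from Y*(Ω₁)=-0.068185-0.001762i, Y(Ω₂)=-0.119599+0.153448i
  term(m=-2) = -0.119565+0.079813i   from Y*(Ω₁)=+0.157068+0.283205i, Y(Ω₂)=+0.036459+0.442405i
  term(m=-1) = -0.100891+0.030580i   from Y*(Ω₁)=-0.101270+0.171967i, Y(Ω₂)=+0.388568+0.357863i
  term(m=+0) = -0.005315+0.000000i   from Y*(Ω₁)=+0.275486-0.000000i, Y(Ω₂)=-0.019295+0.000000i
  term(m=+1) = -0.100891-0.030580i   from Y*(Ω₁)=+0.101270+0.171967i, Y(Ω₂)=-0.388568+0.357863i
  term(m=+2) = -0.119565-0.079813i   from Y*(Ω₁)=+0.157068-0.283205i, Y(Ω₂)=+0.036459-0.442405i
  term(m=+3) = +0.008425+0.010252i   from Y*(Ω₁)=+0.068185-0.001762i, Y(Ω₂)=+0.119599+0.153448i
  term(m=+4) = +0.008496+0.020458i   from Y*(Ω₁)=-0.213905-0.342669i, Y(Ω₂)=-0.054098-0.008978i
  term(m=+5) = +0.000382+0.003830i   from Y*(Ω₁)=-0.172891+0.331656i, Y(Ω₂)=+0.008608-0.005638i
  term(m=+6) = -0.000037+0.000188i   from Y*(Ω₁)=+0.163754-0.008469i, Y(Ω₂)=-0.000286+0.001135i
Total Σ_m = -0.411696-0.000000i. Multiply by 0.966644: -0.397964-0.000000i. P_6(cos γ) = -0.397964

-0.397964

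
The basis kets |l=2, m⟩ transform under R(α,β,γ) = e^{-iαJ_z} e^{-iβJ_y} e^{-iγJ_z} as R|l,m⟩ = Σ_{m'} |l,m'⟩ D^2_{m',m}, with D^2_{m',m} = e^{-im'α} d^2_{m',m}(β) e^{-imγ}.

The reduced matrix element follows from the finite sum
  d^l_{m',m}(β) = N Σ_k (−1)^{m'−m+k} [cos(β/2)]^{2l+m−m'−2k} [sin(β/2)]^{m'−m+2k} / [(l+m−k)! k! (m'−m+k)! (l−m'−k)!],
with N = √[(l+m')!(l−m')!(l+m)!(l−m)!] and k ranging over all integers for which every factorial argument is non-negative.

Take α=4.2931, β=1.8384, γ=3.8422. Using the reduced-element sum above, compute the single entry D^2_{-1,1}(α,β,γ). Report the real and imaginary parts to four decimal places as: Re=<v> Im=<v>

Split into d^2_{-1,1}(β=1.8384) × two z-phases.
With c≡cos(β/2)=0.606456 and s≡sin(β/2)=0.795117, N=[1·6·6·1]^{1/2}=6.000000
k∈{2,3} keeps every argument non-negative
  k=2: (−1)^0·6.0000/(2)·0.6065^2·0.7951^2 = +0.697561
  k=3: (−1)^1·6.0000/(6)·0.6065^0·0.7951^4 = -0.399690
d^2_{-1,1}(1.8384) = +0.697561 -0.399690 = +0.297871
Phases: e^{-i·(-1)·4.2931}=-0.407111-0.913379i, e^{-i·(1)·3.8422}=-0.764451+0.644682i ⇒ D=+0.268100+0.129805i

Re=0.2681 Im=0.1298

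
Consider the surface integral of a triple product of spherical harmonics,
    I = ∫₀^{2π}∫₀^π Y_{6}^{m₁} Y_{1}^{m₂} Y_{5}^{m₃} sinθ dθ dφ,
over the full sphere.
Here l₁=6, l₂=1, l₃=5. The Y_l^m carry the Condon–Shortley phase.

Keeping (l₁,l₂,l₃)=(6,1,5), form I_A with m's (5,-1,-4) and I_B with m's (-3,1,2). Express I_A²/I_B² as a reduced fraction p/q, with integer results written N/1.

Same 6,1,5: normalisation and zero-m 3j drop out of the ratio.
A: Δ: 2! 10! 0! / 13! → 1/858; sum: t=0:+1/725760 = 1/725760; 3j²(6 1 5; 5 -1 -4) = Δ·Π!·Σ² = 5/78  (sign -1)
B: Δ: 2! 10! 0! / 13! → 1/858; sum: t=2:+1/60480 = 1/60480; 3j²(6 1 5; -3 1 2) = Δ·Π!·Σ² = 6/143  (sign -1)
I_A²/I_B² = (5/78)/(6/143) = 55/36

55/36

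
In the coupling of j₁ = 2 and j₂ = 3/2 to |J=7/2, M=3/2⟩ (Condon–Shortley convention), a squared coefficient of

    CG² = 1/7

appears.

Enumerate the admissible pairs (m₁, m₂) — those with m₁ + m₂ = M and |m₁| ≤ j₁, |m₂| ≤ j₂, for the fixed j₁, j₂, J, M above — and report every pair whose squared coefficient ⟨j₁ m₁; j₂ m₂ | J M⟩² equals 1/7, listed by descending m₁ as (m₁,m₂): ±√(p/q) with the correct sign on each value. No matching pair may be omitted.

(2,-1/2): +√(1/7)

Admissible pairs with m₁+m₂ = M = 3/2: (0,3/2), (1,1/2), (2,-1/2)
  (m₁,m₂)=(2,-1/2): CG² = 1/7, CG = +√(1/7)   ← matches the target
  (m₁,m₂)=(1,1/2): CG² = 4/7, CG = +√(4/7)
  (m₁,m₂)=(0,3/2): CG² = 2/7, CG = +√(2/7)
Pairs with CG² = 1/7: (2,-1/2): +√(1/7)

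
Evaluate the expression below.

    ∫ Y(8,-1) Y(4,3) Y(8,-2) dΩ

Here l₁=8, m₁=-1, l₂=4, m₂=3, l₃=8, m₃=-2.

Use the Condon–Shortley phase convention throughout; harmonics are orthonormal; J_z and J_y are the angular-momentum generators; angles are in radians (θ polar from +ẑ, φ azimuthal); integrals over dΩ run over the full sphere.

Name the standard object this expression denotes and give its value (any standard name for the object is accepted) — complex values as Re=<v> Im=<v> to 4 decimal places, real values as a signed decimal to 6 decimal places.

This is a Gaunt coefficient — the integral of a triple product of spherical harmonics over the sphere.
m-sum 0 ✓  L=20 even ✓  4≤8≤12 ✓
Π(2lᵢ+1) = 17×9×17 = 2601
triangle coeff Δ(8,4,8) = 1/185175900
Σ_t [0,4]: t=0:+1/557383680 t=1:−1/21772800 t=2:+1/8294400 t=3:−1/21772800 t=4:+1/557383680 = 1/30965760
(3j)²=36/4199 [(8 4 8; 0 0 0)], sign=+1
Σ_t [3,4]: t=3:−1/74649600 t=4:+1/87091200 = -1/522547200
(3j)²=2/4199 [(8 4 8; -1 3 -2)], sign=-1
⇒ 4πI² = 648/61009
I = (-1)√(648/61009/(4π)) = -0.02907272

Gaunt coefficient, -0.029073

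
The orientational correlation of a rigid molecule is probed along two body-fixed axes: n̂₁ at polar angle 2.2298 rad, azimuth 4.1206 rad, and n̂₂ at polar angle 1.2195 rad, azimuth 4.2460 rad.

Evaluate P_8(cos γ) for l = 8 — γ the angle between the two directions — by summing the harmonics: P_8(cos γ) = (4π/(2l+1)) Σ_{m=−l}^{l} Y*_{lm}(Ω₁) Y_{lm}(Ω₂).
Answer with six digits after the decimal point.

0.000728

Addition theorem: P_8(cos γ) = (4π/17) Σ_m Y*_{lm}(Ω₁) Y_{lm}(Ω₂), m = −8…8:
  [-8]  conj(Y_{8,-8})(Ω₁) = 0.00172 + 0.07866j ; Y_{8,-8}(Ω₂) = -0.25878 - 0.17309j ; Δ = 0.01317 - 0.02065j
  [-7]  conj(Y_{8,-7})(Ω₁) = 0.20522 + 0.13150j ; Y_{8,-7}(Ω₂) = -0.05606 + 0.45296j ; Δ = -0.07107 + 0.08558j
  [-6]  conj(Y_{8,-6})(Ω₁) = 0.38998 - 0.16910j ; Y_{8,-6}(Ω₂) = 0.18852 - 0.06738j ; Δ = 0.06212 - 0.05815j
  [-5]  conj(Y_{8,-5})(Ω₁) = 0.07331 - 0.39688j ; Y_{8,-5}(Ω₂) = 0.18093 + 0.17236j ; Δ = 0.08167 - 0.05917j
  [-4]  conj(Y_{8,-4})(Ω₁) = -0.03679 - 0.03599j ; Y_{8,-4}(Ω₂) = 0.08916 - 0.29368j ; Δ = -0.01385 + 0.00760j
  [-3]  conj(Y_{8,-3})(Ω₁) = 0.32758 - 0.06796j ; Y_{8,-3}(Ω₂) = 0.11474 - 0.01989j ; Δ = 0.03624 - 0.01431j
  [-2]  conj(Y_{8,-2})(Ω₁) = 0.09080 - 0.22264j ; Y_{8,-2}(Ω₂) = -0.19307 - 0.26039j ; Δ = -0.07550 + 0.01934j
  [-1]  conj(Y_{8,-1})(Ω₁) = 0.13155 + 0.19572j ; Y_{8,-1}(Ω₂) = 0.02531 - 0.05027j ; Δ = 0.01317 - 0.00166j
  [+0]  conj(Y_{8,0})(Ω₁) = 0.28013 + 0.00000j ; Y_{8,0}(Ω₂) = -0.32448 + 0.00000j ; Δ = -0.09090 + 0.00000j
  [+1]  conj(Y_{8,1})(Ω₁) = -0.13155 + 0.19572j ; Y_{8,1}(Ω₂) = -0.02531 - 0.05027j ; Δ = 0.01317 + 0.00166j
  [+2]  conj(Y_{8,2})(Ω₁) = 0.09080 + 0.22264j ; Y_{8,2}(Ω₂) = -0.19307 + 0.26039j ; Δ = -0.07550 - 0.01934j
  [+3]  conj(Y_{8,3})(Ω₁) = -0.32758 - 0.06796j ; Y_{8,3}(Ω₂) = -0.11474 - 0.01989j ; Δ = 0.03624 + 0.01431j
  [+4]  conj(Y_{8,4})(Ω₁) = -0.03679 + 0.03599j ; Y_{8,4}(Ω₂) = 0.08916 + 0.29368j ; Δ = -0.01385 - 0.00760j
  [+5]  conj(Y_{8,5})(Ω₁) = -0.07331 - 0.39688j ; Y_{8,5}(Ω₂) = -0.18093 + 0.17236j ; Δ = 0.08167 + 0.05917j
  [+6]  conj(Y_{8,6})(Ω₁) = 0.38998 + 0.16910j ; Y_{8,6}(Ω₂) = 0.18852 + 0.06738j ; Δ = 0.06212 + 0.05815j
  [+7]  conj(Y_{8,7})(Ω₁) = -0.20522 + 0.13150j ; Y_{8,7}(Ω₂) = 0.05606 + 0.45296j ; Δ = -0.07107 - 0.08558j
  [+8]  conj(Y_{8,8})(Ω₁) = 0.00172 - 0.07866j ; Y_{8,8}(Ω₂) = -0.25878 + 0.17309j ; Δ = 0.01317 + 0.02065j
Σ over m = 0.00099 - 0.00000j; ×(4π/17) → 0.00073 - 0.00000j. Real part: 0.000728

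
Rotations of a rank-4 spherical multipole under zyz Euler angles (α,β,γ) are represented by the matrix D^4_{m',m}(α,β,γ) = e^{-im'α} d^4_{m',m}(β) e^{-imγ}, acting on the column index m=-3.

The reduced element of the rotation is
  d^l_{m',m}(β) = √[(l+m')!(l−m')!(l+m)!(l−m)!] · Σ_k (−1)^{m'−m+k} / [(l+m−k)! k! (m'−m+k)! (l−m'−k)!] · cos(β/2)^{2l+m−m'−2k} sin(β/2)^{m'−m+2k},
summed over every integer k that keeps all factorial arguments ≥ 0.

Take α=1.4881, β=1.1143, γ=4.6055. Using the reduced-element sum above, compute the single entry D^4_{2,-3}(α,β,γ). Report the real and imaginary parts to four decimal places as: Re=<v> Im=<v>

D^4_{2,-3}(1.4881,1.1143,4.6055) = e^{-i·2·1.4881}·d^4_{2,-3}(1.1143)·e^{-i·-3·4.6055}. Compute d first:
c=cos(1.114300/2)=0.848766, s=sin(1.114300/2)=0.528769; N=√[720·2·1·5040]=2693.993318
The bounds max(0,m−m')=0 and min(l+m,l−m')=1 give 2 terms
  k=0: (−1)^5·2693.9933/(240)·0.8488^3·0.5288^5 = -0.283713
  k=1: (−1)^6·2693.9933/(720)·0.8488^1·0.5288^7 = +0.036704
d^4_{2,-3}(1.1143) = -0.283713 +0.036704 = -0.247009
D = (-0.986354-0.164640i)·(-0.247009)·(+0.315200+0.949025i) = +0.038200+0.244038i

Re=0.0382 Im=0.2440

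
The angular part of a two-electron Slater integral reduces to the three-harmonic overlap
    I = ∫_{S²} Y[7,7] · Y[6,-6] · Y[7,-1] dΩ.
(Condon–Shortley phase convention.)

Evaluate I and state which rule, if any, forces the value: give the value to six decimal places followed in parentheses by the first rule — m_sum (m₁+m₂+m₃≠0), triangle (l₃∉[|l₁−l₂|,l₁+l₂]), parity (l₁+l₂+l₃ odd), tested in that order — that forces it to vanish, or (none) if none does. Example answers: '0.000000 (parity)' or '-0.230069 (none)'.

Checks pass: Σm=0; 20 even; l₃=7∈[1,13].
(2·7+1)(2·6+1)(2·7+1) = 2925
Δ: 6! 8! 6! / 21! → 1/2444321880
sum: t=0:+1/2612736000 t=1:−1/20736000 t=2:+1/1658880 t=3:−1/746496 t=4:+1/1658880 t=5:−1/20736000 t=6:+1/2612736000 = -1/4354560
3j²(7 6 7; 0 0 0) = Δ·Π!·Σ² = 1000/138567  (sign +1)
sum: t=0:+1/20901888000 = 1/20901888000
3j²(7 6 7; 7 -6 -1) = Δ·Π!·Σ² = 11/9690  (sign +1)
combine: 4πI² = 2925·1000/138567·11/9690 = 2500/104329
take √, sign +1: I = 0.04366792
No selection rule forces the value: the integral is nonzero (none).

0.043668 (none)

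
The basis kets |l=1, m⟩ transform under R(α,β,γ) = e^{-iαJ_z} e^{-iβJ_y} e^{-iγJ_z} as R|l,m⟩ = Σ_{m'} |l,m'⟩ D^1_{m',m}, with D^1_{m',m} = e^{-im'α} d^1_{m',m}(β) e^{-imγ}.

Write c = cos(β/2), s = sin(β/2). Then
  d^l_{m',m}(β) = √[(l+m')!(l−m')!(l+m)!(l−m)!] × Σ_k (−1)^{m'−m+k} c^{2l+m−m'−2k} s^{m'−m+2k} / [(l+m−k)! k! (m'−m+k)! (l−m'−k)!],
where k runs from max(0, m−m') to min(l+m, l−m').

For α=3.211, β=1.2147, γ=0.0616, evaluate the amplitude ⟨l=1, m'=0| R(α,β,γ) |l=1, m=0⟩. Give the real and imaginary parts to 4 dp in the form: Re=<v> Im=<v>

Split into d^1_{0,0}(β=1.2147) × two z-phases.
Half-angle: c=0.821163, s=0.570693. N=√(1·1·1·1)=1.000000
The bounds max(0,m−m')=0 and min(l+m,l−m')=1 give 2 terms
  k=0: (−1)^0·1.0000/(1)·0.8212^2·0.5707^0 = +0.674309
  k=1: (−1)^1·1.0000/(1)·0.8212^0·0.5707^2 = -0.325691
d^1_{0,0}(1.2147) = +0.674309 -0.325691 = +0.348618
Attach z-rotation phases: D = e^{-i(0)(3.2110)}·(+0.348618)·e^{-i(0)(0.0616)} = +0.348618+0.000000i

Re=0.3486 Im=0.0000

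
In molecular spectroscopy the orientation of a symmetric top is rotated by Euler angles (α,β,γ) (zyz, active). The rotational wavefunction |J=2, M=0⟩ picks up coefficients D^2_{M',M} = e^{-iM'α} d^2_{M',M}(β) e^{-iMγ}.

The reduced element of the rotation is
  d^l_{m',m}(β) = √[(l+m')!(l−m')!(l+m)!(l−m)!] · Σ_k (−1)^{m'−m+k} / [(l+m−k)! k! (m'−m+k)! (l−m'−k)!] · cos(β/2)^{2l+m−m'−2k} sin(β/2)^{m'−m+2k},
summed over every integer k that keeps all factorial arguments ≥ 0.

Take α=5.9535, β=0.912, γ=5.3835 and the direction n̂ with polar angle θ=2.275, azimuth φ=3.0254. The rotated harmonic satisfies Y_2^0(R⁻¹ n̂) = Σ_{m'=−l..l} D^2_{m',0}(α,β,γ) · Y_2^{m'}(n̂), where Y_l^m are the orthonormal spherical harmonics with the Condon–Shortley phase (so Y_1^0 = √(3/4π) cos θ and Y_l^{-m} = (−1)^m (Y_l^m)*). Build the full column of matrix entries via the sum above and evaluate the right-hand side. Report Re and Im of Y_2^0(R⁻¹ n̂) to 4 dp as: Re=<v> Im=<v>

Re=0.6031 Im=0.0000

Need the full column D^2_{m',0} for m'=−2..2 at α=5.9535, β=0.9120, γ=5.3835.
cos(β/2)=0.897821, sin(β/2)=0.440360
d^2_{-2,0}: single k=2 term ⇒ +0.382888;  D = +0.302626-0.234565i
d^2_{-1,0}: k∈[1..2] ⇒ +0.780644 -0.187798 = +0.592847;  D = +0.560919-0.191931i
d^2_{0,0}: k∈[0..2] ⇒ +0.649769 -0.625253 +0.037604 = +0.062120;  D = +0.062120+0.000000i
d^2_{1,0}: k∈[0..1] ⇒ -0.780644 +0.187798 = -0.592847;  D = -0.560919-0.191931i
d^2_{2,0}: single k=0 term ⇒ +0.382888;  D = +0.302626+0.234565i
Y_2^{m'}(θ=2.275,φ=3.0254) and Σ D·Y over m':
  (+0.3026-0.2346i)·(+0.2183+0.0517i)  (+0.5609-0.1919i)·(+0.3786+0.0442i)  (+0.0621+0.0000i)·(+0.0812+0.0000i)  (-0.5609-0.1919i)·(-0.3786+0.0442i)  (+0.3026+0.2346i)·(+0.2183-0.0517i)
Y_2^0(R⁻¹ n̂) = +0.603147+0.000000i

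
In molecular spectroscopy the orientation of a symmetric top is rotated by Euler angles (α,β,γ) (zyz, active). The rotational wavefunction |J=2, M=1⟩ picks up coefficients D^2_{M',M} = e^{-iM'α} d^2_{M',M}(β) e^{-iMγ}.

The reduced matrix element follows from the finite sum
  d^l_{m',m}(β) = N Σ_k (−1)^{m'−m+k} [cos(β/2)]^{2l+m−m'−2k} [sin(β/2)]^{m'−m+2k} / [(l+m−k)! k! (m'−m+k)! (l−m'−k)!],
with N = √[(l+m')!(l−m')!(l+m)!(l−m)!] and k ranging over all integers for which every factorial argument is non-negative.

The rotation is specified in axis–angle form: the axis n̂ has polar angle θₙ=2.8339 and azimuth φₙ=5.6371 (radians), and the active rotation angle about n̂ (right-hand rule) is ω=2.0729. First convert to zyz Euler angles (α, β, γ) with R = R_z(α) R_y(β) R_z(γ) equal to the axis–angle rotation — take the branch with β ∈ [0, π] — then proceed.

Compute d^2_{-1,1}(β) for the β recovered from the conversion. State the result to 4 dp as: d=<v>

d=0.1853

Axis–angle → zyz. n̂ = (sinθₙcosφₙ, sinθₙsinφₙ, cosθₙ) = (+0.241818, -0.182342, -0.953035), ω = 2.0729.
R = I cosω + sinω [n̂]ₓ + (1−cosω) n̂n̂ᵀ gives
  R = [-0.394652, +0.770089, -0.501211; -0.900718, -0.432021, +0.045442; -0.181539, +0.469383, +0.864131]
β = atan2(√(R₁₃²+R₂₃²), R₃₃) = 0.527375; α = atan2(R₂₃, R₁₃) mod 2π = 3.051176; γ = atan2(R₃₂, −R₃₁) mod 2π = 1.201754
d^2_{-1,1}(β=0.5274) via the finite sum:
Half-angle: c=0.965435, s=0.260642. N=√(1·6·6·1)=6.000000
The bounds max(0,m−m')=2 and min(l+m,l−m')=3 give 2 terms
  k=2: (−1)^0·6.0000/(2)·0.9654^2·0.2606^2 = +0.189958
  k=3: (−1)^1·6.0000/(6)·0.9654^0·0.2606^4 = -0.004615
d^2_{-1,1}(0.5274) = +0.189958 -0.004615 = +0.185343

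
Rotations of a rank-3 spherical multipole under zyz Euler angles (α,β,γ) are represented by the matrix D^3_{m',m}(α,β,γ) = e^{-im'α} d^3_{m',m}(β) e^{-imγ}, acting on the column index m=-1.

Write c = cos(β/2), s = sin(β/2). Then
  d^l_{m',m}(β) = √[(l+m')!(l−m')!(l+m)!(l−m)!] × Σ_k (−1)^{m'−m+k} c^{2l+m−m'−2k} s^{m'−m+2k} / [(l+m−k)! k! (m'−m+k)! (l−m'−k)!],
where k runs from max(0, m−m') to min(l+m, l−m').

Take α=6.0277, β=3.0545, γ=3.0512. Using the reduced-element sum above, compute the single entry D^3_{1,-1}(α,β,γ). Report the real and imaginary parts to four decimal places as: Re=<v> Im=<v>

D^3_{1,-1}(6.0277,3.0545,3.0512) = e^{-i·1·6.0277}·d^3_{1,-1}(3.0545)·e^{-i·-1·3.0512}. Compute d first:
Half-angle: c=0.043533, s=0.999052. N=√(24·2·2·24)=48.000000
Admissible k: 0..2 (factorial args all ≥0)
  k=0: (−1)^2·48.0000/(8)·0.0435^4·0.9991^2 = +0.000022
  k=1: (−1)^3·48.0000/(6)·0.0435^2·0.9991^4 = -0.015103
  k=2: (−1)^4·48.0000/(48)·0.0435^0·0.9991^6 = +0.994326
d^3_{1,-1}(3.0545) = +0.000022 -0.015103 +0.994326 = +0.979244
D = (+0.967541+0.252715i)·(+0.979244)·(-0.995917+0.090270i) = -0.965929-0.160933i

Re=-0.9659 Im=-0.1609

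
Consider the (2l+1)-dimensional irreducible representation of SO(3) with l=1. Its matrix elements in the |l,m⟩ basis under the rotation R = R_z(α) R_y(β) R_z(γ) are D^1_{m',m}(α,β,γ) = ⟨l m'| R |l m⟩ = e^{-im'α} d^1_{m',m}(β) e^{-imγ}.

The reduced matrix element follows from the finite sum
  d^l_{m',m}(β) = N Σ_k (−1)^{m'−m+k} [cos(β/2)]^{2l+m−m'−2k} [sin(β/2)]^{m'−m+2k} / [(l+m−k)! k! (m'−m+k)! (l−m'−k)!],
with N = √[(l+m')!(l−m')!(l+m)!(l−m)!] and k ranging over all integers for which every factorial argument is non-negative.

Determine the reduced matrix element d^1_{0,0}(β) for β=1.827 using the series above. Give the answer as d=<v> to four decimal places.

d^1_{0,0}(β=1.8270) via the finite sum:
c=cos(1.827000/2)=0.610979, s=sin(1.827000/2)=0.791647; N=√[1·1·1·1]=1.000000
k∈{0,1} keeps every argument non-negative
  k=0: (−1)^0·1.0000/(1)·0.6110^2·0.7916^0 = +0.373295
  k=1: (−1)^1·1.0000/(1)·0.6110^0·0.7916^2 = -0.626705
d^1_{0,0}(1.8270) = +0.373295 -0.626705 = -0.253410

d=-0.2534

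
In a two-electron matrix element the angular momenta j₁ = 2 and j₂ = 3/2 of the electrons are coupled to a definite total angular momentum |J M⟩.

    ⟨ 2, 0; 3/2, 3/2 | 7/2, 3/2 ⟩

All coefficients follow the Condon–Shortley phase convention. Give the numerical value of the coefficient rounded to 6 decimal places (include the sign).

+√(2/7) ≈ +0.534522

j₁+j₂−J=0  J+j₁−j₂=4  J−j₁+j₂=3  j₁+j₂+J+1=8
(j₁±m₁, j₂±m₂, J±M) = (2,2,3,0,5,2)
P² = 1152/7
sum k=0..0:
  [0] +1/24 = 1/24
S = 1/24
C² = P²·S² = 2/7 ; C = +0.534522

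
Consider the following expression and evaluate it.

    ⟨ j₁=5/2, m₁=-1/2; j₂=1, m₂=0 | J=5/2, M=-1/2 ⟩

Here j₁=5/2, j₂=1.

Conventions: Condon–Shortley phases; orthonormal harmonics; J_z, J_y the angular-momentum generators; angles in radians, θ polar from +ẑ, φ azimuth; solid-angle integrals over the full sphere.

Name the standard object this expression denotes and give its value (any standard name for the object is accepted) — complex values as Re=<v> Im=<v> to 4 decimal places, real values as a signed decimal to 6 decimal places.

Clebsch–Gordan coefficient, −√(1/35) ≈ -0.169031

This is a Clebsch–Gordan (vector-coupling) coefficient.
√[6·1!4!1!/7! · 2!3!1!1!2!3!] = √(144/35)
  +(−1)^0/∏(0,1,3,1,1,0)! = 1/6  (running 1/6)
  +(−1)^1/∏(1,0,2,0,2,1)! = -1/4  (running -1/12)
⟨..|..⟩ = √(144/35)·(-1/12) = -0.169031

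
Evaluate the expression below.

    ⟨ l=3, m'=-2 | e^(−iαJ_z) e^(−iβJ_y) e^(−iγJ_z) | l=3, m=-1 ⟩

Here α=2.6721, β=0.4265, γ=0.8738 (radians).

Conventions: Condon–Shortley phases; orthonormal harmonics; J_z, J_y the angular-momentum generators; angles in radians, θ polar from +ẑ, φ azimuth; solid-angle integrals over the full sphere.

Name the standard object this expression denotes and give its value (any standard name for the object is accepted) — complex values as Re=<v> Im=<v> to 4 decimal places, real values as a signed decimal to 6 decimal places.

Wigner D-matrix element, Re=0.5397 Im=-0.0352

This is a Wigner D-matrix element — the rotation-matrix element ⟨l m'| R(α,β,γ) |l m⟩ in the angular-momentum basis.
First d^3_{-2,-1}(β=0.4265), then the phase factors e^{-i(-2)α} and e^{-i(-1)γ}:
With c≡cos(β/2)=0.977348 and s≡sin(β/2)=0.211637, N=[1·120·2·24]^{1/2}=75.894664
Admissible k: 1..2 (factorial args all ≥0)
  k=1: (−1)^0·75.8947/(24)·0.9773^5·0.2116^1 = +0.596814
  k=2: (−1)^1·75.8947/(12)·0.9773^3·0.2116^3 = -0.055970
d^3_{-2,-1}(0.4265) = +0.596814 -0.055970 = +0.540844
Phases: e^{-i·(-2)·2.6721}=+0.590607-0.806959i, e^{-i·(-1)·0.8738}=+0.641917+0.766774i ⇒ D=+0.539696-0.035230i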